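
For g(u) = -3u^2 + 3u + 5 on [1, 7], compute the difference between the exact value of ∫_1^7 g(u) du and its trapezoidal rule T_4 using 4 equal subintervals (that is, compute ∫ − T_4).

Exact integral: ∫_1^7 g(u) du = -240.
T_4 = -246.75.
Error = -240 − (-246.75) = 6.75.

6.75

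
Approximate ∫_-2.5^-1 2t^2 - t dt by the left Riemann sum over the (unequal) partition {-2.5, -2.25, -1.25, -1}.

Subinterval widths: 0.25, 1, 0.25.
Left endpoints: -2.5, -2.25, -1.25.
f(-2.5) = 15, f(-2.25) = 12.375, f(-1.25) = 4.375.
Sum = Σ Δt_i · f(t_i).
Sum = 17.21875.

17.21875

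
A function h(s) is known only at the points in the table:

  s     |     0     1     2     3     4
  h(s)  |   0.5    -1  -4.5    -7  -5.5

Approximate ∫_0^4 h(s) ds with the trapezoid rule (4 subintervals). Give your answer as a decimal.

-15

Δs = 1.
T_4 = (1/2)·[0.5 + 2·(-1) + 2·(-4.5) + 2·(-7) + (-5.5)] = -15.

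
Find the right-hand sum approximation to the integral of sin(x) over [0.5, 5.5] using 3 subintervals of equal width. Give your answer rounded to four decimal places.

-0.8596

Δx = (5.5 − 0.5)/3 = 5/3.
Right endpoints: 13/6, 23/6, 5.5.
f(13/6) ≈ 0.8277, f(23/6) ≈ -0.6379, f(5.5) ≈ -0.7055.
Sum = Δx · [f(13/6) + f(23/6) + f(5.5)].
Sum ≈ -0.8596.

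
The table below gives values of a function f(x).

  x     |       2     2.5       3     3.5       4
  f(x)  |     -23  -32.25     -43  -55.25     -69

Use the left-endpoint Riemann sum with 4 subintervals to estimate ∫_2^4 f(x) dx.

-76.75

Δx = 0.5.
Sum = 0.5·[(-23) + (-32.25) + (-43) + (-55.25)] = -76.75.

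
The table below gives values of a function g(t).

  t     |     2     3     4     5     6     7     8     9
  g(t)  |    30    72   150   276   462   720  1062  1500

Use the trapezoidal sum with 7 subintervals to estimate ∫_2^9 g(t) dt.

3507

Δt = 1.
T_7 = (1/2)·[30 + 2·72 + 2·150 + 2·276 + 2·462 + 2·720 + 2·1062 + 1500] = 3507.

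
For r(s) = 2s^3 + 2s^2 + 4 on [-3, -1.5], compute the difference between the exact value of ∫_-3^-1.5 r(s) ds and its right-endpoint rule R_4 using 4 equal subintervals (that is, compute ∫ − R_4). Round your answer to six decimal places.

Exact integral: ∫_-3^-1.5 r(s) ds = -16.21875.
R_4 ≈ -10.29492188.
Error ≈ -16.21875 − (-10.29492188) ≈ -5.923828.

-5.923828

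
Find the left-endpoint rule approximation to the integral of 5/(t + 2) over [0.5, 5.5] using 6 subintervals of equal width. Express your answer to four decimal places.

6.0893

Δt = (5.5 − 0.5)/6 = 5/6.
Left endpoints: 0.5, 4/3, 13/6, 3, 23/6, 14/3.
f(0.5) = 2, f(4/3) = 1.5, f(13/6) = 1.2, f(3) = 1, f(23/6) = 6/7, f(14/3) = 0.75.
Sum = Δt · [f(0.5) + f(4/3) + f(13/6) + ...].
Sum ≈ 6.0893.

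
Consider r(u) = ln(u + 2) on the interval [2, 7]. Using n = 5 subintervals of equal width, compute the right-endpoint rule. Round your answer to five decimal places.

9.62377

Δu = (7 − 2)/5 = 1.
Right endpoints: 3, 4, 5, 6, 7.
r(3) ≈ 1.60944, r(4) ≈ 1.79176, r(5) ≈ 1.94591, r(6) ≈ 2.07944, r(7) ≈ 2.19722.
Sum = Δu · [r(3) + r(4) + r(5) + r(6) + r(7)].
Sum ≈ 9.62377.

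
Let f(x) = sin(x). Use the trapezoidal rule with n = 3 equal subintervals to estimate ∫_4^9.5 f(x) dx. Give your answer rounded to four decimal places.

Δx = (9.5 − 4)/3 = 11/6.
f(4) ≈ -0.7568, f(35/6) ≈ -0.4348, f(23/3) ≈ 0.9825, f(9.5) ≈ -0.0752.
T_3 = (Δx/2)·[f(x_0) + 2f(x_1) + 2f(x_2) + f(x_3)].
Sum ≈ 0.2414.

0.2414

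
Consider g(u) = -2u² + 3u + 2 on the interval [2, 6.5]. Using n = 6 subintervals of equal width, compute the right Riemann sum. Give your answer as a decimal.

Δu = (6.5 − 2)/6 = 0.75.
Right endpoints: 2.75, 3.5, 4.25, 5, 5.75, 6.5.
g(2.75) = -4.875, g(3.5) = -12, g(4.25) = -21.375, g(5) = -33, g(5.75) = -46.875, g(6.5) = -63.
Sum = Δu · [g(2.75) + g(3.5) + g(4.25) + ...].
Sum = -135.84375.

-135.84375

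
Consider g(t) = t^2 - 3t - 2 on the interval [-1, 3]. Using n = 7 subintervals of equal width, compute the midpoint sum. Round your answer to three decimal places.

-10.776

Δt = (3 − (-1))/7 = 4/7.
Midpoints: -5/7, -1/7, 3/7, 1, 11/7, 15/7, 19/7.
g(-5/7) = 32/49, g(-1/7) = -76/49, g(3/7) = -152/49, g(1) = -4, g(11/7) = -208/49, g(15/7) = -188/49, g(19/7) = -136/49.
Sum = Δt · [g(-5/7) + g(-1/7) + g(3/7) + ...].
Sum ≈ -10.776.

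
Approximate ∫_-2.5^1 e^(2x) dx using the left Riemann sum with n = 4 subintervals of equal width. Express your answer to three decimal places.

Δx = (1 − (-2.5))/4 = 0.875.
Left endpoints: -2.5, -1.625, -0.75, 0.125.
f(-2.5) ≈ 0.007, f(-1.625) ≈ 0.039, f(-0.75) ≈ 0.223, f(0.125) ≈ 1.284.
Sum = Δx · [f(-2.5) + f(-1.625) + f(-0.75) + f(0.125)].
Sum ≈ 1.359.

1.359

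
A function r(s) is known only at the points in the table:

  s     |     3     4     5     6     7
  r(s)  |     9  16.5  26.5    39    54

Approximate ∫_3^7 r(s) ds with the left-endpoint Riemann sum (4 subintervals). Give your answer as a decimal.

Δs = 1.
Sum = 1·[9 + 16.5 + 26.5 + 39] = 91.

91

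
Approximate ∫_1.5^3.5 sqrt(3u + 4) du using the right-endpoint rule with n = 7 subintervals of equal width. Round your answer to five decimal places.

Δu = (3.5 − 1.5)/7 = 2/7.
Right endpoints: 25/14, 29/14, 33/14, 37/14, 41/14, 45/14, 3.5.
f(25/14) ≈ 3.05894, f(29/14) ≈ 3.19598, f(33/14) ≈ 3.32738, f(37/14) ≈ 3.45378, f(41/14) ≈ 3.57571, f(45/14) ≈ 3.69362, f(3.5) ≈ 3.80789.
Sum = Δu · [f(25/14) + f(29/14) + f(33/14) + ...].
Sum ≈ 6.88951.

6.88951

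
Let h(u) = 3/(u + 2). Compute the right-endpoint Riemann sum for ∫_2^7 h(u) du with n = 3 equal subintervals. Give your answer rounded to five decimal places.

2.11973

Δu = (7 − 2)/3 = 5/3.
Right endpoints: 11/3, 16/3, 7.
h(11/3) = 9/17, h(16/3) = 9/22, h(7) = 1/3.
Sum = Δu · [h(11/3) + h(16/3) + h(7)].
Sum ≈ 2.11973.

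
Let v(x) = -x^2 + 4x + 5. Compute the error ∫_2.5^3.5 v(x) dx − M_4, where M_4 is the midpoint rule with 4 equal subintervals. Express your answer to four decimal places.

Exact integral: ∫_2.5^3.5 v(x) dx ≈ 7.916667.
M_4 = 7.921875.
Error ≈ 7.916667 − 7.921875 ≈ -0.0052.

-0.0052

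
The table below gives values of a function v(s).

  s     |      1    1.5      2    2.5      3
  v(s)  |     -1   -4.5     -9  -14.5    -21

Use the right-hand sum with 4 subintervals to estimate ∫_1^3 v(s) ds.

Δs = 0.5.
Sum = 0.5·[(-4.5) + (-9) + (-14.5) + (-21)] = -24.5.

-24.5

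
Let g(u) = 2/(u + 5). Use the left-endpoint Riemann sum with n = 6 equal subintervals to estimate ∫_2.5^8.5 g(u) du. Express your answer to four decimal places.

Δu = (8.5 − 2.5)/6 = 1.
Left endpoints: 2.5, 3.5, 4.5, 5.5, 6.5, 7.5.
g(2.5) = 4/15, g(3.5) = 4/17, g(4.5) = 4/19, g(5.5) = 4/21, g(6.5) = 4/23, g(7.5) = 0.16.
Sum = Δu · [g(2.5) + g(3.5) + g(4.5) + ...].
Sum ≈ 1.2369.

1.2369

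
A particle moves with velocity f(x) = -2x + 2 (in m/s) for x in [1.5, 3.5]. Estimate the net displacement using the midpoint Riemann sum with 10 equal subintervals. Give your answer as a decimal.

-6

Δx = (3.5 − 1.5)/10 = 0.2.
Midpoints: 1.6, 1.8, 2, 2.2, 2.4, 2.6, 2.8, 3, 3.2, 3.4.
f(1.6) = -1.2, f(1.8) = -1.6, f(2) = -2, f(2.2) = -2.4, f(2.4) = -2.8, f(2.6) = -3.2, f(2.8) = -3.6, f(3) = -4, f(3.2) = -4.4, f(3.4) = -4.8.
Sum = Δx · [f(1.6) + f(1.8) + f(2) + ...].
Sum = -6.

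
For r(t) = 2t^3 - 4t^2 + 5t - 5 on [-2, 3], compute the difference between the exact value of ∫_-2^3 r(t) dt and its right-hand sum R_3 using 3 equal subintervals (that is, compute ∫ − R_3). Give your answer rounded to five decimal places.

-60.18519

Exact integral: ∫_-2^3 r(t) dt ≈ -26.6666667.
R_3 ≈ 33.5185185.
Error ≈ -26.6666667 − 33.5185185 ≈ -60.18519.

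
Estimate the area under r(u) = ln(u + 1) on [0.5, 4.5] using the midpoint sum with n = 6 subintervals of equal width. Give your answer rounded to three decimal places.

4.777

Δu = (4.5 − 0.5)/6 = 2/3.
Midpoints: 5/6, 1.5, 13/6, 17/6, 3.5, 25/6.
r(5/6) ≈ 0.606, r(1.5) ≈ 0.916, r(13/6) ≈ 1.153, r(17/6) ≈ 1.344, r(3.5) ≈ 1.504, r(25/6) ≈ 1.642.
Sum = Δu · [r(5/6) + r(1.5) + r(13/6) + ...].
Sum ≈ 4.777.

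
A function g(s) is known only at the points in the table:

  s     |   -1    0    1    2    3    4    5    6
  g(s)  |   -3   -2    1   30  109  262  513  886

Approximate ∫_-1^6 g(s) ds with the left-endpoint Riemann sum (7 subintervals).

910

Δs = 1.
Sum = 1·[(-3) + (-2) + 1 + 30 + 109 + 262 + 513] = 910.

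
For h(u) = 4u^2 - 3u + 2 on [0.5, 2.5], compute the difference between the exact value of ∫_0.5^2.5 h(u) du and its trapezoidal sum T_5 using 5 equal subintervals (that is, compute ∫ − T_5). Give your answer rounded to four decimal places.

Exact integral: ∫_0.5^2.5 h(u) du ≈ 15.666667.
T_5 = 15.88.
Error ≈ 15.666667 − 15.88 ≈ -0.2133.

-0.2133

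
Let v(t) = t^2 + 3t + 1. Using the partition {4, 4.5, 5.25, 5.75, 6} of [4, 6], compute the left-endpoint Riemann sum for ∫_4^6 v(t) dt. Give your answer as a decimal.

75.546875

Subinterval widths: 0.5, 0.75, 0.5, 0.25.
Left endpoints: 4, 4.5, 5.25, 5.75.
v(4) = 29, v(4.5) = 34.75, v(5.25) = 44.3125, v(5.75) = 51.3125.
Sum = Σ Δt_i · v(t_i).
Sum = 75.546875.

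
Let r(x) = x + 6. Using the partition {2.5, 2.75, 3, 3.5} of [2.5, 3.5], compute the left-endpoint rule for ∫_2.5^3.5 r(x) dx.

8.8125

Subinterval widths: 0.25, 0.25, 0.5.
Left endpoints: 2.5, 2.75, 3.
r(2.5) = 8.5, r(2.75) = 8.75, r(3) = 9.
Sum = Σ Δx_i · r(x_i).
Sum = 8.8125.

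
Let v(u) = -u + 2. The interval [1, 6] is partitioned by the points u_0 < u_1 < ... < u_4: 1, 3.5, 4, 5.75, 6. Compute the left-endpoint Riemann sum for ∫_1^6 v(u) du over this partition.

Subinterval widths: 2.5, 0.5, 1.75, 0.25.
Left endpoints: 1, 3.5, 4, 5.75.
v(1) = 1, v(3.5) = -1.5, v(4) = -2, v(5.75) = -3.75.
Sum = Σ Δu_i · v(u_i).
Sum = -2.6875.

-2.6875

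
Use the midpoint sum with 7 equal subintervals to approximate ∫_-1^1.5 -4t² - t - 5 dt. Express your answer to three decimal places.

-18.852

Δt = (1.5 − (-1))/7 = 5/14.
Midpoints: -23/28, -13/28, -3/28, 0.25, 17/28, 27/28, 37/28.
f(-23/28) = -337/49, f(-13/28) = -529/98, f(-3/28) = -242/49, f(0.25) = -5.5, f(17/28) = -347/49, f(27/28) = -949/98, f(37/28) = -652/49.
Sum = Δt · [f(-23/28) + f(-13/28) + f(-3/28) + ...].
Sum ≈ -18.852.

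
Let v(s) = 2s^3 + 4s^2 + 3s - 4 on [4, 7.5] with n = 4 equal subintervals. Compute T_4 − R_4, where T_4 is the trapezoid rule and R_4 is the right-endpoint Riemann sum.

-388.171875

T_4 ≈ 1994.76758.
R_4 ≈ 2382.93945.
T_4 − R_4 = -388.171875.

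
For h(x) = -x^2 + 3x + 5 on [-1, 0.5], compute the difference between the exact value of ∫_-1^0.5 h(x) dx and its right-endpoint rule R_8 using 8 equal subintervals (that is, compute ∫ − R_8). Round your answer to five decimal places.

-0.48340

Exact integral: ∫_-1^0.5 h(x) dx = 6.
R_8 ≈ 6.4833984.
Error ≈ 6 − 6.4833984 ≈ -0.48340.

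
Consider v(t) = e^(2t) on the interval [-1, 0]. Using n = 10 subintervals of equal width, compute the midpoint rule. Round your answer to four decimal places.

0.4316

Δt = (0 − (-1))/10 = 0.1.
Midpoints: -0.95, -0.85, -0.75, -0.65, -0.55, -0.45, -0.35, -0.25, -0.15, -0.05.
v(-0.95) ≈ 0.1496, v(-0.85) ≈ 0.1827, v(-0.75) ≈ 0.2231, v(-0.65) ≈ 0.2725, v(-0.55) ≈ 0.3329, v(-0.45) ≈ 0.4066, v(-0.35) ≈ 0.4966, v(-0.25) ≈ 0.6065, v(-0.15) ≈ 0.7408, v(-0.05) ≈ 0.9048.
Sum = Δt · [v(-0.95) + v(-0.85) + v(-0.75) + ...].
Sum ≈ 0.4316.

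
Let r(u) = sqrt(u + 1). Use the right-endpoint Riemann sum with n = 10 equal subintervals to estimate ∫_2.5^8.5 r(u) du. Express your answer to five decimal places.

15.51564

Δu = (8.5 − 2.5)/10 = 0.6.
Right endpoints: 3.1, 3.7, 4.3, 4.9, 5.5, 6.1, 6.7, 7.3, 7.9, 8.5.
r(3.1) ≈ 2.02485, r(3.7) ≈ 2.16795, r(4.3) ≈ 2.30217, r(4.9) ≈ 2.42899, r(5.5) ≈ 2.54951, r(6.1) ≈ 2.66458, r(6.7) ≈ 2.77489, r(7.3) ≈ 2.88097, r(7.9) ≈ 2.98329, r(8.5) ≈ 3.08221.
Sum = Δu · [r(3.1) + r(3.7) + r(4.3) + ...].
Sum ≈ 15.51564.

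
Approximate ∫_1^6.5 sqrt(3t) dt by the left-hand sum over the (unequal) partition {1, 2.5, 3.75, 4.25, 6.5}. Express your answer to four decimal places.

Subinterval widths: 1.5, 1.25, 0.5, 2.25.
Left endpoints: 1, 2.5, 3.75, 4.25.
f(1) ≈ 1.7321, f(2.5) ≈ 2.7386, f(3.75) ≈ 3.3541, f(4.25) ≈ 3.5707.
Sum = Σ Δt_i · f(t_i).
Sum ≈ 15.7325.

15.7325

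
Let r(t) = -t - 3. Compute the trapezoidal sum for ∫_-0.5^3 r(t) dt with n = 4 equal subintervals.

-14.875

Δt = (3 − (-0.5))/4 = 0.875.
r(-0.5) = -2.5, r(0.375) = -3.375, r(1.25) = -4.25, r(2.125) = -5.125, r(3) = -6.
T_4 = (Δt/2)·[r(t_0) + 2r(t_1) + 2r(t_2) + 2r(t_3) + r(t_4)].
Sum = -14.875.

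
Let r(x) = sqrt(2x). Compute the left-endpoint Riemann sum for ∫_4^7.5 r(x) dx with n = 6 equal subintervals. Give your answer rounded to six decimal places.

11.515080

Δx = (7.5 − 4)/6 = 7/12.
Left endpoints: 4, 55/12, 31/6, 5.75, 19/3, 83/12.
r(4) ≈ 2.828427, r(55/12) ≈ 3.027650, r(31/6) ≈ 3.214550, r(5.75) ≈ 3.391165, r(19/3) ≈ 3.559026, r(83/12) ≈ 3.719319.
Sum = Δx · [r(4) + r(55/12) + r(31/6) + ...].
Sum ≈ 11.515080.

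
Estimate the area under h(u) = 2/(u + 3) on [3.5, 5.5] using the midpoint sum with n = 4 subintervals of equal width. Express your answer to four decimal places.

0.5363

Δu = (5.5 − 3.5)/4 = 0.5.
Midpoints: 3.75, 4.25, 4.75, 5.25.
h(3.75) = 8/27, h(4.25) = 8/29, h(4.75) = 8/31, h(5.25) = 8/33.
Sum = Δu · [h(3.75) + h(4.25) + h(4.75) + h(5.25)].
Sum ≈ 0.5363.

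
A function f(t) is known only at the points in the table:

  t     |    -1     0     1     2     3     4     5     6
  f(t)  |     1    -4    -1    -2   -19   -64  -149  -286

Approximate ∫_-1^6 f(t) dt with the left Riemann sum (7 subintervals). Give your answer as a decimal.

-238

Δt = 1.
Sum = 1·[1 + (-4) + (-1) + (-2) + (-19) + (-64) + (-149)] = -238.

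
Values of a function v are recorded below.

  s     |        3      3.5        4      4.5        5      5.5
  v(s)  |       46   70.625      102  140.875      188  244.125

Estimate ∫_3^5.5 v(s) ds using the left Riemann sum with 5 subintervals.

Δs = 0.5.
Sum = 0.5·[46 + 70.625 + 102 + 140.875 + 188] = 273.75.

273.75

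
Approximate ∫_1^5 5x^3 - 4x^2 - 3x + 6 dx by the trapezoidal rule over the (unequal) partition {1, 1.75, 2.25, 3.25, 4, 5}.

Subinterval widths: 0.75, 0.5, 1, 0.75, 1.
f(1) = 4, f(1.75) = 15.296875, f(2.25) = 35.953125, f(3.25) = 125.640625, f(4) = 250, f(5) = 516.
On each subinterval the trapezoid contributes (Δx_i/2)·[f(x_{i-1}) + f(x_i)].
Sum = 624.7109375.

624.7109375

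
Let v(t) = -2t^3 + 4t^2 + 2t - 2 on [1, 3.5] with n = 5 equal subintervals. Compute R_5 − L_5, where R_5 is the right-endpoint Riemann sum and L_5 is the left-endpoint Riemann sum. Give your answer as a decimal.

R_5 = -21.875.
L_5 = -5.
R_5 − L_5 = -16.875.

-16.875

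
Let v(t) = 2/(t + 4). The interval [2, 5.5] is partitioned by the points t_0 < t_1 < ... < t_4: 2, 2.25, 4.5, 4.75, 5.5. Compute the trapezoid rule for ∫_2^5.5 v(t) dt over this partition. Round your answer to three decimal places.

0.929

Subinterval widths: 0.25, 2.25, 0.25, 0.75.
v(2) = 1/3, v(2.25) = 0.32, v(4.5) = 4/17, v(4.75) = 8/35, v(5.5) = 4/19.
On each subinterval the trapezoid contributes (Δt_i/2)·[v(t_{i-1}) + v(t_i)].
Sum ≈ 0.929.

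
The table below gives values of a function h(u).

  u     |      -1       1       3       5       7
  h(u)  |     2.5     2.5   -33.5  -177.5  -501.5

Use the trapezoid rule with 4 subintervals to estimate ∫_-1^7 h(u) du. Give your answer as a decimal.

-916

Δu = 2.
T_4 = (2/2)·[2.5 + 2·2.5 + 2·(-33.5) + 2·(-177.5) + (-501.5)] = -916.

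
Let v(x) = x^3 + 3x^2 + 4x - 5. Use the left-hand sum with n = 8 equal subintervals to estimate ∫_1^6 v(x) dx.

481.89453125

Δx = (6 − 1)/8 = 0.625.
Left endpoints: 1, 1.625, 2.25, 2.875, 3.5, 4.125, 4.75, 5.375.
v(1) = 3, v(1.625) = 7021/512, v(2.25) = 30.578125, v(2.875) = 28191/512, v(3.5) = 88.625, v(4.125) = 67961/512, v(4.75) = 188.859375, v(5.375) = 132331/512.
Sum = Δx · [v(1) + v(1.625) + v(2.25) + ...].
Sum = 481.89453125.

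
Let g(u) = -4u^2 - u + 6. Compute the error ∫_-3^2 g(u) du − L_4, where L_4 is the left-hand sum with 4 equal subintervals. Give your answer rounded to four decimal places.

14.5833

Exact integral: ∫_-3^2 g(u) du ≈ -14.166667.
L_4 = -28.75.
Error ≈ -14.166667 − (-28.75) ≈ 14.5833.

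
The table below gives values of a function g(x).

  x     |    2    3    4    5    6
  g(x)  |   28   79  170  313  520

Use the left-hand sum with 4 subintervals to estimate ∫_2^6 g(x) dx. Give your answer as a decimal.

590

Δx = 1.
Sum = 1·[28 + 79 + 170 + 313] = 590.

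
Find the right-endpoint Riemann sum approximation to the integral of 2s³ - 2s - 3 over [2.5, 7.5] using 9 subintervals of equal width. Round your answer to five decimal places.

Δs = (7.5 − 2.5)/9 = 5/9.
Right endpoints: 55/18, 65/18, 25/6, 85/18, 95/18, 35/6, 115/18, 125/18, 7.5.
f(55/18) = 139807/2916, f(65/18) = 244817/2916, f(25/6) = 14401/108, f(85/18) = 577837/2916, f(95/18) = 817847/2916, f(35/6) = 41291/108, f(115/18) = 1474867/2916, f(125/18) = 1903877/2916, f(7.5) = 825.75.
Sum = Δs · [f(55/18) + f(65/18) + f(25/6) + ...].
Sum ≈ 1728.13272.

1728.13272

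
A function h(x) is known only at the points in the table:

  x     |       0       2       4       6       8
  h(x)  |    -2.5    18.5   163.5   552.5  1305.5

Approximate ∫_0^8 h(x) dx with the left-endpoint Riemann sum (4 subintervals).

1464

Δx = 2.
Sum = 2·[(-2.5) + 18.5 + 163.5 + 552.5] = 1464.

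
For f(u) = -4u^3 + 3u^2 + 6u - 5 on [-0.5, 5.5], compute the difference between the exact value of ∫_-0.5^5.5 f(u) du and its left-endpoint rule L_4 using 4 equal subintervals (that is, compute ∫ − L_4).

-344.25

Exact integral: ∫_-0.5^5.5 f(u) du = -688.5.
L_4 = -344.25.
Error = -688.5 − (-344.25) = -344.25.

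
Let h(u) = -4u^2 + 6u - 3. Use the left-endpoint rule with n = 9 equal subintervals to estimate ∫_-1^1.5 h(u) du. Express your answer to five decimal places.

-11.10082

Δu = (1.5 − (-1))/9 = 5/18.
Left endpoints: -1, -13/18, -4/9, -1/6, 1/9, 7/18, 2/3, 17/18, 11/9.
h(-1) = -13, h(-13/18) = -763/81, h(-4/9) = -523/81, h(-1/6) = -37/9, h(1/9) = -193/81, h(7/18) = -103/81, h(2/3) = -7/9, h(17/18) = -73/81, h(11/9) = -133/81.
Sum = Δu · [h(-1) + h(-13/18) + h(-4/9) + ...].
Sum ≈ -11.10082.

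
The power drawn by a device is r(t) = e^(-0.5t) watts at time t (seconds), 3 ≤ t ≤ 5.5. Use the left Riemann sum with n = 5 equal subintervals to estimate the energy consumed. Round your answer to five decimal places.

0.35986

Δt = (5.5 − 3)/5 = 0.5.
Left endpoints: 3, 3.5, 4, 4.5, 5.
r(3) ≈ 0.22313, r(3.5) ≈ 0.17377, r(4) ≈ 0.13534, r(4.5) ≈ 0.10540, r(5) ≈ 0.08208.
Sum = Δt · [r(3) + r(3.5) + r(4) + r(4.5) + r(5)].
Sum ≈ 0.35986.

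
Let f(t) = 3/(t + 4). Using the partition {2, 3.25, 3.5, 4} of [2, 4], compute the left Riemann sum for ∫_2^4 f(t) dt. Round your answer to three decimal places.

0.928

Subinterval widths: 1.25, 0.25, 0.5.
Left endpoints: 2, 3.25, 3.5.
f(2) = 0.5, f(3.25) = 12/29, f(3.5) = 0.4.
Sum = Σ Δt_i · f(t_i).
Sum ≈ 0.928.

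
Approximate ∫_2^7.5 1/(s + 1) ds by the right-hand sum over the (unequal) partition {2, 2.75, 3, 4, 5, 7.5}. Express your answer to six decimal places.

0.923284

Subinterval widths: 0.75, 0.25, 1, 1, 2.5.
Right endpoints: 2.75, 3, 4, 5, 7.5.
f(2.75) = 4/15, f(3) = 0.25, f(4) = 0.2, f(5) = 1/6, f(7.5) = 2/17.
Sum = Σ Δs_i · f(s_i).
Sum ≈ 0.923284.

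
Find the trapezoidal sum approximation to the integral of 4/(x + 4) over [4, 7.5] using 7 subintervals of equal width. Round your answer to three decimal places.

Δx = (7.5 − 4)/7 = 0.5.
f(4) = 0.5, f(4.5) = 8/17, f(5) = 4/9, f(5.5) = 8/19, f(6) = 0.4, f(6.5) = 8/21, f(7) = 4/11, f(7.5) = 8/23.
T_7 = (Δx/2)·[f(x_0) + 2f(x_1) + ... + 2f(x_{6}) + f(x_7)].
Sum ≈ 1.452.

1.452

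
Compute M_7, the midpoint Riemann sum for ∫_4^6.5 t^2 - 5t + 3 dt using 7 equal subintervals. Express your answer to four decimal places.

12.0568

Δt = (6.5 − 4)/7 = 5/14.
Midpoints: 117/28, 127/28, 137/28, 5.25, 157/28, 167/28, 177/28.
f(117/28) = -339/784, f(127/28) = 701/784, f(137/28) = 1941/784, f(5.25) = 4.3125, f(157/28) = 5021/784, f(167/28) = 6861/784, f(177/28) = 8901/784.
Sum = Δt · [f(117/28) + f(127/28) + f(137/28) + ...].
Sum ≈ 12.0568.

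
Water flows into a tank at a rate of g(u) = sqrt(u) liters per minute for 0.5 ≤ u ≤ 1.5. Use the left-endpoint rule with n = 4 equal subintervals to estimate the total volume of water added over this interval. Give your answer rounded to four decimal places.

0.9228

Δu = (1.5 − 0.5)/4 = 0.25.
Left endpoints: 0.5, 0.75, 1, 1.25.
g(0.5) ≈ 0.7071, g(0.75) ≈ 0.8660, g(1) ≈ 1.0000, g(1.25) ≈ 1.1180.
Sum = Δu · [g(0.5) + g(0.75) + g(1) + g(1.25)].
Sum ≈ 0.9228.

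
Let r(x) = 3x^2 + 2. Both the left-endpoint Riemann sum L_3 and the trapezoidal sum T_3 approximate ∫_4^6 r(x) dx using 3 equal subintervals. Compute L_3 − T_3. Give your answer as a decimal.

L_3 ≈ 136.444444.
T_3 ≈ 156.444444.
L_3 − T_3 = -20.

-20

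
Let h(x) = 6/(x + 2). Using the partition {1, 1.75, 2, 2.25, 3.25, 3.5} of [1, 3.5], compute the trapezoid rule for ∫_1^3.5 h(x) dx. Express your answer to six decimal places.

3.658002

Subinterval widths: 0.75, 0.25, 0.25, 1, 0.25.
h(1) = 2, h(1.75) = 1.6, h(2) = 1.5, h(2.25) = 24/17, h(3.25) = 8/7, h(3.5) = 12/11.
On each subinterval the trapezoid contributes (Δx_i/2)·[h(x_{i-1}) + h(x_i)].
Sum ≈ 3.658002.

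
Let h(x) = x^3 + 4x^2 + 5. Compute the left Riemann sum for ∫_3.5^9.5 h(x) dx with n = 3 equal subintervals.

2082.25

Δx = (9.5 − 3.5)/3 = 2.
Left endpoints: 3.5, 5.5, 7.5.
h(3.5) = 96.875, h(5.5) = 292.375, h(7.5) = 651.875.
Sum = Δx · [h(3.5) + h(5.5) + h(7.5)].
Sum = 2082.25.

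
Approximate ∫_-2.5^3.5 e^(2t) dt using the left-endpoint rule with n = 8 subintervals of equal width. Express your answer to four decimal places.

236.2272

Δt = (3.5 − (-2.5))/8 = 0.75.
Left endpoints: -2.5, -1.75, -1, -0.25, 0.5, 1.25, 2, 2.75.
f(-2.5) ≈ 0.0067, f(-1.75) ≈ 0.0302, f(-1) ≈ 0.1353, f(-0.25) ≈ 0.6065, f(0.5) ≈ 2.7183, f(1.25) ≈ 12.1825, f(2) ≈ 54.5982, f(2.75) ≈ 244.6919.
Sum = Δt · [f(-2.5) + f(-1.75) + f(-1) + ...].
Sum ≈ 236.2272.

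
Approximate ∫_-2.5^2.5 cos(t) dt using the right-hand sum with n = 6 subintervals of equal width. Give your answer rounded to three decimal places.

1.127

Δt = (2.5 − (-2.5))/6 = 5/6.
Right endpoints: -5/3, -5/6, 0, 5/6, 5/3, 2.5.
f(-5/3) ≈ -0.096, f(-5/6) ≈ 0.672, f(0) ≈ 1.000, f(5/6) ≈ 0.672, f(5/3) ≈ -0.096, f(2.5) ≈ -0.801.
Sum = Δt · [f(-5/3) + f(-5/6) + f(0) + ...].
Sum ≈ 1.127.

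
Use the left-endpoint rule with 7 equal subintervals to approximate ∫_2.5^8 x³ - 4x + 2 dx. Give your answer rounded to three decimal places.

Δx = (8 − 2.5)/7 = 11/14.
Left endpoints: 2.5, 23/7, 57/14, 34/7, 79/14, 45/7, 101/14.
f(2.5) = 7.625, f(23/7) = 8345/343, f(57/14) = 145993/2744, f(34/7) = 33326/343, f(79/14) = 436591/2744, f(45/7) = 82991/343, f(101/14) = 956605/2744.
Sum = Δx · [f(2.5) + f(23/7) + f(57/14) + ...].
Sum ≈ 732.286.

732.286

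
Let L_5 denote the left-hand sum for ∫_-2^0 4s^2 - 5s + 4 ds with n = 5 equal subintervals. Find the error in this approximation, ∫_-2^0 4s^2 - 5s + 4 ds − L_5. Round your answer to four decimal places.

Exact integral: ∫_-2^0 f(s) ds ≈ 28.666667.
L_5 = 34.08.
Error ≈ 28.666667 − 34.08 ≈ -5.4133.

-5.4133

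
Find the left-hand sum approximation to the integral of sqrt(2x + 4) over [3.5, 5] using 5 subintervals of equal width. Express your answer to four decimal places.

Δx = (5 − 3.5)/5 = 0.3.
Left endpoints: 3.5, 3.8, 4.1, 4.4, 4.7.
f(3.5) ≈ 3.3166, f(3.8) ≈ 3.4059, f(4.1) ≈ 3.4928, f(4.4) ≈ 3.5777, f(4.7) ≈ 3.6606.
Sum = Δx · [f(3.5) + f(3.8) + f(4.1) + f(4.4) + f(4.7)].
Sum ≈ 5.2361.

5.2361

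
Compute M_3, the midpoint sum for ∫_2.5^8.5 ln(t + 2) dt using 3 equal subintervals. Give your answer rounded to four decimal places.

11.9419

Δt = (8.5 − 2.5)/3 = 2.
Midpoints: 3.5, 5.5, 7.5.
f(3.5) ≈ 1.7047, f(5.5) ≈ 2.0149, f(7.5) ≈ 2.2513.
Sum = Δt · [f(3.5) + f(5.5) + f(7.5)].
Sum ≈ 11.9419.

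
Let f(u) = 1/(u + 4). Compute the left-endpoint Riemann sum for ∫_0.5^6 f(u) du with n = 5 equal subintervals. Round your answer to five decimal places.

Δu = (6 − 0.5)/5 = 1.1.
Left endpoints: 0.5, 1.6, 2.7, 3.8, 4.9.
f(0.5) = 2/9, f(1.6) = 5/28, f(2.7) = 10/67, f(3.8) = 5/39, f(4.9) = 10/89.
Sum = Δu · [f(0.5) + f(1.6) + f(2.7) + f(3.8) + f(4.9)].
Sum ≈ 0.86967.

0.86967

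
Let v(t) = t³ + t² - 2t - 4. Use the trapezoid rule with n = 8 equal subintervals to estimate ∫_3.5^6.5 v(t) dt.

Δt = (6.5 − 3.5)/8 = 0.375.
v(3.5) = 44.125, v(3.875) = 31463/512, v(4.25) = 82.328125, v(4.625) = 54821/512, v(5) = 136, v(5.375) = 86747/512, v(5.75) = 207.671875, v(6.125) = 128537/512, v(6.5) = 299.875.
T_8 = (Δt/2)·[v(t_0) + 2v(t_1) + ... + 2v(t_{7}) + v(t_8)].
Sum = 445.125.

445.125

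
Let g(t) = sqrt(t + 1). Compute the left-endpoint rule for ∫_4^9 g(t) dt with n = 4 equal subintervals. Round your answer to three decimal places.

13.041

Δt = (9 − 4)/4 = 1.25.
Left endpoints: 4, 5.25, 6.5, 7.75.
g(4) ≈ 2.236, g(5.25) ≈ 2.500, g(6.5) ≈ 2.739, g(7.75) ≈ 2.958.
Sum = Δt · [g(4) + g(5.25) + g(6.5) + g(7.75)].
Sum ≈ 13.041.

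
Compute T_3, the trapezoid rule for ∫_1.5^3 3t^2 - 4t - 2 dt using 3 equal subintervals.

Δt = (3 − 1.5)/3 = 0.5.
f(1.5) = -1.25, f(2) = 2, f(2.5) = 6.75, f(3) = 13.
T_3 = (Δt/2)·[f(t_0) + 2f(t_1) + 2f(t_2) + f(t_3)].
Sum = 7.3125.

7.3125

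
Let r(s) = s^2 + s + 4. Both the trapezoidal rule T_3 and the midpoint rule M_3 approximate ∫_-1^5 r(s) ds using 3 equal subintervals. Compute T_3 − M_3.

6

T_3 = 82.
M_3 = 76.
T_3 − M_3 = 6.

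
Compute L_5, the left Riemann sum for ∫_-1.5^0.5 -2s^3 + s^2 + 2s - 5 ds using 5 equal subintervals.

-7.12

Δs = (0.5 − (-1.5))/5 = 0.4.
Left endpoints: -1.5, -1.1, -0.7, -0.3, 0.1.
f(-1.5) = 1, f(-1.1) = -3.328, f(-0.7) = -5.224, f(-0.3) = -5.456, f(0.1) = -4.792.
Sum = Δs · [f(-1.5) + f(-1.1) + f(-0.7) + f(-0.3) + f(0.1)].
Sum = -7.12.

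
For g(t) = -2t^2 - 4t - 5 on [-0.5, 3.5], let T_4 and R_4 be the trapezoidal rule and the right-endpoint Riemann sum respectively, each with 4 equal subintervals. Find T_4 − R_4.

T_4 = -74.
R_4 = -94.
T_4 − R_4 = 20.

20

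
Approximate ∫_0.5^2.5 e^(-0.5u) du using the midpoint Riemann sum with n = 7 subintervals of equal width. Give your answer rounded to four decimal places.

Δu = (2.5 − 0.5)/7 = 2/7.
Midpoints: 9/14, 13/14, 17/14, 1.5, 25/14, 29/14, 33/14.
f(9/14) ≈ 0.7251, f(13/14) ≈ 0.6286, f(17/14) ≈ 0.5449, f(1.5) ≈ 0.4724, f(25/14) ≈ 0.4095, f(29/14) ≈ 0.3550, f(33/14) ≈ 0.3077.
Sum = Δu · [f(9/14) + f(13/14) + f(17/14) + ...].
Sum ≈ 0.9838.

0.9838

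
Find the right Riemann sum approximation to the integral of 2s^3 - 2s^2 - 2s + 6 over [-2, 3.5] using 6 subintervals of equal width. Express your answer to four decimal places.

Δs = (3.5 − (-2))/6 = 11/12.
Right endpoints: -13/12, -1/6, 0.75, 5/3, 31/12, 3.5.
f(-13/12) = 2831/864, f(-1/6) = 677/108, f(0.75) = 4.21875, f(5/3) = 172/27, f(31/12) = 18979/864, f(3.5) = 60.25.
Sum = Δs · [f(-13/12) + f(-1/6) + f(0.75) + ...].
Sum ≈ 93.8215.

93.8215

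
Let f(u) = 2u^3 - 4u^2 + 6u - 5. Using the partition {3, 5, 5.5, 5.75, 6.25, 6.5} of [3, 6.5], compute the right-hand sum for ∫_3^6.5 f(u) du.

Subinterval widths: 2, 0.5, 0.25, 0.5, 0.25.
Right endpoints: 5, 5.5, 5.75, 6.25, 6.5.
f(5) = 175, f(5.5) = 239.75, f(5.75) = 277.46875, f(6.25) = 364.53125, f(6.5) = 414.25.
Sum = Σ Δu_i · f(u_i).
Sum = 825.0703125.

825.0703125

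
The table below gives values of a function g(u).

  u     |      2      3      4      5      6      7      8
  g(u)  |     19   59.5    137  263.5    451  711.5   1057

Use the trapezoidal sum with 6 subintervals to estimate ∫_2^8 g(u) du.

2160.5

Δu = 1.
T_6 = (1/2)·[19 + 2·59.5 + 2·137 + 2·263.5 + 2·451 + 2·711.5 + 1057] = 2160.5.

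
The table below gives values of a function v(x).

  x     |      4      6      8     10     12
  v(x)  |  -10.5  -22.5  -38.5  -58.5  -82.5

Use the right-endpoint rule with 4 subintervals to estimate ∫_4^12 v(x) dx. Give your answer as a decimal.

-404

Δx = 2.
Sum = 2·[(-22.5) + (-38.5) + (-58.5) + (-82.5)] = -404.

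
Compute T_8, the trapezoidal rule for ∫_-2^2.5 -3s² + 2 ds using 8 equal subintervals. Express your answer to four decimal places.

Δs = (2.5 − (-2))/8 = 0.5625.
f(-2) = -10, f(-1.4375) = -4.19921875, f(-0.875) = -0.296875, f(-0.3125) = 1.70703125, f(0.25) = 1.8125, f(0.8125) = 0.01953125, f(1.375) = -3.671875, f(1.9375) = -9.26171875, f(2.5) = -16.75.
T_8 = (Δs/2)·[f(s_0) + 2f(s_1) + ... + 2f(s_{7}) + f(s_8)].
Sum ≈ -15.3369.

-15.3369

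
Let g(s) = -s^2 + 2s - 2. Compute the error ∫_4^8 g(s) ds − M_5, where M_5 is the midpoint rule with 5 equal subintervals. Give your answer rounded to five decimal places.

-0.21333

Exact integral: ∫_4^8 g(s) ds ≈ -109.3333333.
M_5 = -109.12.
Error ≈ -109.3333333 − (-109.12) ≈ -0.21333.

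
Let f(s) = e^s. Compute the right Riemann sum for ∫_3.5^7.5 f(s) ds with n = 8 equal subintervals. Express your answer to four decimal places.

2255.4832

Δs = (7.5 − 3.5)/8 = 0.5.
Right endpoints: 4, 4.5, 5, 5.5, 6, 6.5, 7, 7.5.
f(4) ≈ 54.5982, f(4.5) ≈ 90.0171, f(5) ≈ 148.4132, f(5.5) ≈ 244.6919, f(6) ≈ 403.4288, f(6.5) ≈ 665.1416, f(7) ≈ 1096.6332, f(7.5) ≈ 1808.0424.
Sum = Δs · [f(4) + f(4.5) + f(5) + ...].
Sum ≈ 2255.4832.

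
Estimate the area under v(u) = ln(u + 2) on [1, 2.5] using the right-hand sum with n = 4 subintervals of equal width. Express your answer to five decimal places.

Δu = (2.5 − 1)/4 = 0.375.
Right endpoints: 1.375, 1.75, 2.125, 2.5.
v(1.375) ≈ 1.21640, v(1.75) ≈ 1.32176, v(2.125) ≈ 1.41707, v(2.5) ≈ 1.50408.
Sum = Δu · [v(1.375) + v(1.75) + v(2.125) + v(2.5)].
Sum ≈ 2.04724.

2.04724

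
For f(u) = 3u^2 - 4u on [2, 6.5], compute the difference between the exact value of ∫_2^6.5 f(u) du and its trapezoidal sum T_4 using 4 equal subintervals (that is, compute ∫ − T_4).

-2.84765625

Exact integral: ∫_2^6.5 f(u) du = 190.125.
T_4 = 192.97265625.
Error = 190.125 − 192.97265625 = -2.84765625.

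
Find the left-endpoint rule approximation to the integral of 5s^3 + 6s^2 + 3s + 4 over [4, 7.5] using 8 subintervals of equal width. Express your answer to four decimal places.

3988.9524

Δs = (7.5 − 4)/8 = 0.4375.
Left endpoints: 4, 4.4375, 4.875, 5.3125, 5.75, 6.1875, 6.625, 7.0625.
f(4) = 432, f(4.4375) = 2344403/4096, f(4.875) = 379139/512, f(5.3125) = 3845889/4096, f(5.75) = 1170.171875, f(6.1875) = 5884807/4096, f(6.625) = 891441/512, f(7.0625) = 8543477/4096.
Sum = Δs · [f(4) + f(4.4375) + f(4.875) + ...].
Sum ≈ 3988.9524.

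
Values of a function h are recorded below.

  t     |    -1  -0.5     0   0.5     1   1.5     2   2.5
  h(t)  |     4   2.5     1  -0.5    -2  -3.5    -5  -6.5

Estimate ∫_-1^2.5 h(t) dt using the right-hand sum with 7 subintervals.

Δt = 0.5.
Sum = 0.5·[2.5 + 1 + (-0.5) + (-2) + (-3.5) + (-5) + (-6.5)] = -7.

-7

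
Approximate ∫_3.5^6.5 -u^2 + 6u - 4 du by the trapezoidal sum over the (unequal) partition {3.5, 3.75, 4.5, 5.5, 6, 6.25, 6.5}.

0.484375

Subinterval widths: 0.25, 0.75, 1, 0.5, 0.25, 0.25.
f(3.5) = 4.75, f(3.75) = 4.4375, f(4.5) = 2.75, f(5.5) = -1.25, f(6) = -4, f(6.25) = -5.5625, f(6.5) = -7.25.
On each subinterval the trapezoid contributes (Δu_i/2)·[f(u_{i-1}) + f(u_i)].
Sum = 0.484375.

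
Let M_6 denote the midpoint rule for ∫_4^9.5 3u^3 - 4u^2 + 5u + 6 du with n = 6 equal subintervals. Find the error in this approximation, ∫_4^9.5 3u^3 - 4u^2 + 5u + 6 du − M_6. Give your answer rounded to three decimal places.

Exact integral: ∫_4^9.5 f(u) du ≈ 5077.58854.
M_6 ≈ 5055.73257.
Error ≈ 5077.58854 − 5055.73257 ≈ 21.856.

21.856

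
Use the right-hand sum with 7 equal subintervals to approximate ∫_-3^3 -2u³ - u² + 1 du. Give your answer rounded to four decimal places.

Δu = (3 − (-3))/7 = 6/7.
Right endpoints: -15/7, -9/7, -3/7, 3/7, 9/7, 15/7, 3.
f(-15/7) = 5518/343, f(-9/7) = 1234/343, f(-3/7) = 334/343, f(3/7) = 226/343, f(9/7) = -1682/343, f(15/7) = -7982/343, f(3) = -62.
Sum = Δu · [f(-15/7) + f(-9/7) + f(-3/7) + ...].
Sum ≈ -59.0204.

-59.0204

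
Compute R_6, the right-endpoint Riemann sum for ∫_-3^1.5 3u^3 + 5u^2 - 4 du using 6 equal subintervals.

Δu = (1.5 − (-3))/6 = 0.75.
Right endpoints: -2.25, -1.5, -0.75, 0, 0.75, 1.5.
f(-2.25) = -12.859375, f(-1.5) = -2.875, f(-0.75) = -2.453125, f(0) = -4, f(0.75) = 0.078125, f(1.5) = 17.375.
Sum = Δu · [f(-2.25) + f(-1.5) + f(-0.75) + ...].
Sum = -3.55078125.

-3.55078125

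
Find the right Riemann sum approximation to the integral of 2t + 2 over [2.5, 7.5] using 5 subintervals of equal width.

65

Δt = (7.5 − 2.5)/5 = 1.
Right endpoints: 3.5, 4.5, 5.5, 6.5, 7.5.
f(3.5) = 9, f(4.5) = 11, f(5.5) = 13, f(6.5) = 15, f(7.5) = 17.
Sum = Δt · [f(3.5) + f(4.5) + f(5.5) + f(6.5) + f(7.5)].
Sum = 65.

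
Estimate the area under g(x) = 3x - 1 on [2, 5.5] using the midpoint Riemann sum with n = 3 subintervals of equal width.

Δx = (5.5 − 2)/3 = 7/6.
Midpoints: 31/12, 3.75, 59/12.
g(31/12) = 6.75, g(3.75) = 10.25, g(59/12) = 13.75.
Sum = Δx · [g(31/12) + g(3.75) + g(59/12)].
Sum = 35.875.

35.875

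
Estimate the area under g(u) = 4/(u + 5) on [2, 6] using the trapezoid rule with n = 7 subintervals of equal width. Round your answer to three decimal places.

1.809

Δu = (6 − 2)/7 = 4/7.
g(2) = 4/7, g(18/7) = 28/53, g(22/7) = 28/57, g(26/7) = 28/61, g(30/7) = 28/65, g(34/7) = 28/69, g(38/7) = 28/73, g(6) = 4/11.
T_7 = (Δu/2)·[g(u_0) + 2g(u_1) + ... + 2g(u_{6}) + g(u_7)].
Sum ≈ 1.809.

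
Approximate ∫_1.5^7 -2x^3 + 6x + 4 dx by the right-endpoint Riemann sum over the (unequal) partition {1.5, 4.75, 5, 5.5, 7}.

-1752.8671875

Subinterval widths: 3.25, 0.25, 0.5, 1.5.
Right endpoints: 4.75, 5, 5.5, 7.
f(4.75) = -181.84375, f(5) = -216, f(5.5) = -295.75, f(7) = -640.
Sum = Σ Δx_i · f(x_i).
Sum = -1752.8671875.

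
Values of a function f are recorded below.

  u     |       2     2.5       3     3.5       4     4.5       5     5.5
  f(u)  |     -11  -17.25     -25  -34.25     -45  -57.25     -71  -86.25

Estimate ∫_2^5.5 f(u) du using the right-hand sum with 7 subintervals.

Δu = 0.5.
Sum = 0.5·[(-17.25) + (-25) + (-34.25) + (-45) + (-57.25) + (-71) + (-86.25)] = -168.

-168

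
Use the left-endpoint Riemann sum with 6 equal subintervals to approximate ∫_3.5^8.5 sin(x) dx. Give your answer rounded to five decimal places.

-0.79373

Δx = (8.5 − 3.5)/6 = 5/6.
Left endpoints: 3.5, 13/3, 31/6, 6, 41/6, 23/3.
f(3.5) ≈ -0.35078, f(13/3) ≈ -0.92901, f(31/6) ≈ -0.89858, f(6) ≈ -0.27942, f(41/6) ≈ 0.52281, f(23/3) ≈ 0.98251.
Sum = Δx · [f(3.5) + f(13/3) + f(31/6) + ...].
Sum ≈ -0.79373.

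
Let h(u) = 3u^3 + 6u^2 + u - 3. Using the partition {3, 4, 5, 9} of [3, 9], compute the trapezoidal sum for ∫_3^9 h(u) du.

Subinterval widths: 1, 1, 4.
h(3) = 135, h(4) = 289, h(5) = 527, h(9) = 2679.
On each subinterval the trapezoid contributes (Δu_i/2)·[h(u_{i-1}) + h(u_i)].
Sum = 7032.

7032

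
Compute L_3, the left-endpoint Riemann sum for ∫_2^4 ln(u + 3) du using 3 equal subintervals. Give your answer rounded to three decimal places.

3.460

Δu = (4 − 2)/3 = 2/3.
Left endpoints: 2, 8/3, 10/3.
f(2) ≈ 1.609, f(8/3) ≈ 1.735, f(10/3) ≈ 1.846.
Sum = Δu · [f(2) + f(8/3) + f(10/3)].
Sum ≈ 3.460.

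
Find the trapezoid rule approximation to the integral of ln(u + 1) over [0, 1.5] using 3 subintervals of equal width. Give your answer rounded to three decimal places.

Δu = (1.5 − 0)/3 = 0.5.
f(0) ≈ 0.000, f(0.5) ≈ 0.405, f(1) ≈ 0.693, f(1.5) ≈ 0.916.
T_3 = (Δu/2)·[f(u_0) + 2f(u_1) + 2f(u_2) + f(u_3)].
Sum ≈ 0.778.

0.778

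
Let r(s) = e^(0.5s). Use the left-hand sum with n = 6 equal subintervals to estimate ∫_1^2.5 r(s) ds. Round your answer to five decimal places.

Δs = (2.5 − 1)/6 = 0.25.
Left endpoints: 1, 1.25, 1.5, 1.75, 2, 2.25.
r(1) ≈ 1.64872, r(1.25) ≈ 1.86825, r(1.5) ≈ 2.11700, r(1.75) ≈ 2.39888, r(2) ≈ 2.71828, r(2.25) ≈ 3.08022.
Sum = Δs · [r(1) + r(1.25) + r(1.5) + ...].
Sum ≈ 3.45784.

3.45784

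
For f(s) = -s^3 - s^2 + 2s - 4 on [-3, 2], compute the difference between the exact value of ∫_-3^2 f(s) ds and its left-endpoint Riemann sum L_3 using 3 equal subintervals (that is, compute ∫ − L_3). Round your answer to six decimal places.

Exact integral: ∫_-3^2 f(s) ds ≈ -20.41666667.
L_3 ≈ -2.59259259.
Error ≈ -20.41666667 − (-2.59259259) ≈ -17.824074.

-17.824074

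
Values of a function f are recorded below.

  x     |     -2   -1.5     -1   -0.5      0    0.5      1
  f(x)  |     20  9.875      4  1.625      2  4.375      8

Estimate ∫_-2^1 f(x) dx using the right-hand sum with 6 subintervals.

Δx = 0.5.
Sum = 0.5·[9.875 + 4 + 1.625 + 2 + 4.375 + 8] = 14.9375.

14.9375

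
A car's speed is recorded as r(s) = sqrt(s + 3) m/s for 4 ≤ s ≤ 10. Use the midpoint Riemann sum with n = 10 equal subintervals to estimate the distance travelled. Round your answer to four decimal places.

18.9020

Δs = (10 − 4)/10 = 0.6.
Midpoints: 4.3, 4.9, 5.5, 6.1, 6.7, 7.3, 7.9, 8.5, 9.1, 9.7.
r(4.3) ≈ 2.7019, r(4.9) ≈ 2.8107, r(5.5) ≈ 2.9155, r(6.1) ≈ 3.0166, r(6.7) ≈ 3.1145, r(7.3) ≈ 3.2094, r(7.9) ≈ 3.3015, r(8.5) ≈ 3.3912, r(9.1) ≈ 3.4785, r(9.7) ≈ 3.5637.
Sum = Δs · [r(4.3) + r(4.9) + r(5.5) + ...].
Sum ≈ 18.9020.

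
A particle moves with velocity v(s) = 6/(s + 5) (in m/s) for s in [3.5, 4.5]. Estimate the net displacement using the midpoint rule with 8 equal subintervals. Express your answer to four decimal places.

0.6673

Δs = (4.5 − 3.5)/8 = 0.125.
Midpoints: 3.5625, 3.6875, 3.8125, 3.9375, 4.0625, 4.1875, 4.3125, 4.4375.
v(3.5625) = 96/137, v(3.6875) = 96/139, v(3.8125) = 32/47, v(3.9375) = 96/143, v(4.0625) = 96/145, v(4.1875) = 32/49, v(4.3125) = 96/149, v(4.4375) = 96/151.
Sum = Δs · [v(3.5625) + v(3.6875) + v(3.8125) + ...].
Sum ≈ 0.6673.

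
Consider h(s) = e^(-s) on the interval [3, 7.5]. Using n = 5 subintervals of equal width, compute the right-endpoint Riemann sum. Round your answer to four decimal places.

Δs = (7.5 − 3)/5 = 0.9.
Right endpoints: 3.9, 4.8, 5.7, 6.6, 7.5.
h(3.9) ≈ 0.0202, h(4.8) ≈ 0.0082, h(5.7) ≈ 0.0033, h(6.6) ≈ 0.0014, h(7.5) ≈ 0.0006.
Sum = Δs · [h(3.9) + h(4.8) + h(5.7) + h(6.6) + h(7.5)].
Sum ≈ 0.0304.

0.0304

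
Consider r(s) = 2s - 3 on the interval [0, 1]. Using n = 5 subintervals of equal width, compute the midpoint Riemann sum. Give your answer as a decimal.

-2

Δs = (1 − 0)/5 = 0.2.
Midpoints: 0.1, 0.3, 0.5, 0.7, 0.9.
r(0.1) = -2.8, r(0.3) = -2.4, r(0.5) = -2, r(0.7) = -1.6, r(0.9) = -1.2.
Sum = Δs · [r(0.1) + r(0.3) + r(0.5) + r(0.7) + r(0.9)].
Sum = -2.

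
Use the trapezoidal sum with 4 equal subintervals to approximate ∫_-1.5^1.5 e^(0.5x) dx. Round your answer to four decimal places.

Δx = (1.5 − (-1.5))/4 = 0.75.
f(-1.5) ≈ 0.4724, f(-0.75) ≈ 0.6873, f(0) ≈ 1.0000, f(0.75) ≈ 1.4550, f(1.5) ≈ 2.1170.
T_4 = (Δx/2)·[f(x_0) + 2f(x_1) + 2f(x_2) + 2f(x_3) + f(x_4)].
Sum ≈ 3.3277.

3.3277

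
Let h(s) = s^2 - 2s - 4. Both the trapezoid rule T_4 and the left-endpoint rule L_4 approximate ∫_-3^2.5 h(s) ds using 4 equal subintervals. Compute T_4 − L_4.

-9.453125

T_4 = -3.30859375.
L_4 = 6.14453125.
T_4 − L_4 = -9.453125.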